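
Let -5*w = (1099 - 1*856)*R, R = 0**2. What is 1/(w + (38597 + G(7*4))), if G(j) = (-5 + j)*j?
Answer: 1/39241 ≈ 2.5484e-5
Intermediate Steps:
G(j) = j*(-5 + j)
R = 0
w = 0 (w = -(1099 - 1*856)*0/5 = -(1099 - 856)*0/5 = -243*0/5 = -1/5*0 = 0)
1/(w + (38597 + G(7*4))) = 1/(0 + (38597 + (7*4)*(-5 + 7*4))) = 1/(0 + (38597 + 28*(-5 + 28))) = 1/(0 + (38597 + 28*23)) = 1/(0 + (38597 + 644)) = 1/(0 + 39241) = 1/39241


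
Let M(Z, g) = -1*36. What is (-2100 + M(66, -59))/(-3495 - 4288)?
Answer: 2136/7783 ≈ 0.27444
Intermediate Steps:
M(Z, g) = -36
(-2100 + M(66, -59))/(-3495 - 4288) = (-2100 - 36)/(-3495 - 4288) = -2136/(-7783) = -2136*(-1/7783) = 2136/7783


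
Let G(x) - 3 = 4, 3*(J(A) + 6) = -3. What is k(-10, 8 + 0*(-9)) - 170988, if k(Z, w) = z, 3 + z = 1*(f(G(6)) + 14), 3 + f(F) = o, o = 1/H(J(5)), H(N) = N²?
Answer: -8378019/49 ≈ -1.7098e+5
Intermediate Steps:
J(A) = -7 (J(A) = -6 + (⅓)*(-3) = -6 - 1 = -7)
o = 1/49 (o = 1/((-7)²) = 1/49 ≈ 0.020408)
G(x) = 7 (G(x) = 3 + 4 = 7)
f(F) = -146/49 (f(F) = -3 + 1/49 = -146/49)
z = 393/49 (z = -3 + 1*(-146/49 + 14) = -3 + 1*(540/49) = -3 + 540/49 = 393/49 ≈ 8.0204)
k(Z, w) = 393/49
k(-10, 8 + 0*(-9)) - 170988 = 393/49 - 170988 = -8378019/49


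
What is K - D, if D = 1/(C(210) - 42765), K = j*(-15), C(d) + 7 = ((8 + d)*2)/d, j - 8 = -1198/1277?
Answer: -607476063255/5734805234 ≈ -105.93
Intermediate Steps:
j = 9018/1277 (j = 8 - 1198/1277 = 9018/1277 ≈ 7.0619)
C(d) = -7 + (16 + 2*d)/d (C(d) = -7 + ((8 + d)*2)/d = -7 + (16 + 2*d)/d)
K = -135270/1277 (K = (9018/1277)*(-15) = -135270/1277 ≈ -105.93)
D = -105/4490842 (D = 1/((-5 + 16/210) - 42765) = 1/((-5 + 16*(1/210)) - 42765) = 1/((-5 + 8/105) - 42765) = 1/(-517/105 - 42765) = 1/(-4490842/105) = -105/4490842 ≈ -2.3381e-5)
K - D = -135270/1277 - 1*(-105/4490842) = -135270/1277 + 105/4490842 = -607476063255/5734805234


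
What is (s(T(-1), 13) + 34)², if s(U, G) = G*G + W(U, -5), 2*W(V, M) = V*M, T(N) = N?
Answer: 168921/4 ≈ 42230.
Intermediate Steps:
W(V, M) = M*V/2 (W(V, M) = (V*M)/2 = (M*V)/2 = M*V/2)
s(U, G) = G² - 5*U/2 (s(U, G) = G*G + (½)*(-5)*U = G² - 5*U/2)
(s(T(-1), 13) + 34)² = ((13² - 5/2*(-1)) + 34)² = ((169 + 5/2) + 34)² = (343/2 + 34)² = (411/2)² = 168921/4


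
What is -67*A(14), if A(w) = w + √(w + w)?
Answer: -938 - 134*√7 ≈ -1292.5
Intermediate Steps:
A(w) = w + √2*√w (A(w) = w + √(2*w) = w + √2*√w)
-67*A(14) = -67*(14 + √2*√14) = -67*(14 + 2*√7) = -938 - 134*√7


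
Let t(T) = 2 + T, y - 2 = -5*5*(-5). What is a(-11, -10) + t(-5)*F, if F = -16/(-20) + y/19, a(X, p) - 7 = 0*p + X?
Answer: -2513/95 ≈ -26.453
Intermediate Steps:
a(X, p) = 7 + X (a(X, p) = 7 + (0*p + X) = 7 + (0 + X) = 7 + X)
y = 127 (y = 2 - 5*5*(-5) = 2 - 25*(-5) = 2 + 125 = 127)
F = 711/95 (F = -16/(-20) + 127/19 = -16*(-1/20) + 127*(1/19) = 4/5 + 127/19 = 711/95 ≈ 7.4842)
a(-11, -10) + t(-5)*F = (7 - 11) + (2 - 5)*(711/95) = -4 - 3*711/95 = -4 - 2133/95 = -2513/95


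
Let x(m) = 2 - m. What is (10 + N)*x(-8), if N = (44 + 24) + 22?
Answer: 1000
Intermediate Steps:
N = 90 (N = 68 + 22 = 90)
(10 + N)*x(-8) = (10 + 90)*(2 - 1*(-8)) = 100*(2 + 8) = 100*10 = 1000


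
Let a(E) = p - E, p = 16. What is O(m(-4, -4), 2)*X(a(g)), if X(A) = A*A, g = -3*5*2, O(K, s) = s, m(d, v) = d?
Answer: 4232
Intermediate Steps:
g = -30 (g = -15*2 = -30)
a(E) = 16 - E
X(A) = A**2
O(m(-4, -4), 2)*X(a(g)) = 2*(16 - 1*(-30))**2 = 2*(16 + 30)**2 = 2*46**2 = 2*2116 = 4232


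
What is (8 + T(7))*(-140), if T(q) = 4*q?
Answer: -5040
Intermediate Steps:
(8 + T(7))*(-140) = (8 + 4*7)*(-140) = (8 + 28)*(-140) = 36*(-140) = -5040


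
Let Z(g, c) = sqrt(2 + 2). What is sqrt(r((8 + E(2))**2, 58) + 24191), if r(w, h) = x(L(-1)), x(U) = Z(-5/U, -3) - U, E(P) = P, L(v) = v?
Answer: sqrt(24194) ≈ 155.54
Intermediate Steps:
Z(g, c) = 2 (Z(g, c) = sqrt(4) = 2)
x(U) = 2 - U
r(w, h) = 3 (r(w, h) = 2 - 1*(-1) = 2 + 1 = 3)
sqrt(r((8 + E(2))**2, 58) + 24191) = sqrt(3 + 24191) = sqrt(24194)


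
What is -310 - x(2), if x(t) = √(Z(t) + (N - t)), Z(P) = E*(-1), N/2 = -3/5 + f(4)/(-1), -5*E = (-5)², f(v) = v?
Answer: -310 - I*√155/5 ≈ -310.0 - 2.49*I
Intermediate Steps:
E = -5 (E = -⅕*(-5)² = -⅕*25 = -5)
N = -46/5 (N = 2*(-3/5 + 4/(-1)) = 2*(-3*⅕ + 4*(-1)) = 2*(-⅗ - 4) = 2*(-23/5) = -46/5 ≈ -9.2000)
Z(P) = 5 (Z(P) = -5*(-1) = 5)
x(t) = √(-21/5 - t) (x(t) = √(5 + (-46/5 - t)) = √(-21/5 - t))
-310 - x(2) = -310 - √(-105 - 25*2)/5 = -310 - √(-105 - 50)/5 = -310 - √(-155)/5 = -310 - I*√155/5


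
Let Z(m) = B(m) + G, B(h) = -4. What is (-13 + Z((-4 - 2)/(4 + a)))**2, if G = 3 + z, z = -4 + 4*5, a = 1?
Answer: 4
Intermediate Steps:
z = 16 (z = -4 + 20 = 16)
G = 19 (G = 3 + 16 = 19)
Z(m) = 15 (Z(m) = -4 + 19 = 15)
(-13 + Z((-4 - 2)/(4 + a)))**2 = (-13 + 15)**2 = 2**2 = 4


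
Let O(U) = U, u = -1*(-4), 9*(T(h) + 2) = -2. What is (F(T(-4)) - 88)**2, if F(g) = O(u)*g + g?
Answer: 795664/81 ≈ 9823.0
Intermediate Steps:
T(h) = -20/9 (T(h) = -2 + (1/9)*(-2) = -2 - 2/9 = -20/9)
u = 4
F(g) = 5*g (F(g) = 4*g + g = 5*g)
(F(T(-4)) - 88)**2 = (5*(-20/9) - 88)**2 = (-100/9 - 88)**2 = (-892/9)**2 = 795664/81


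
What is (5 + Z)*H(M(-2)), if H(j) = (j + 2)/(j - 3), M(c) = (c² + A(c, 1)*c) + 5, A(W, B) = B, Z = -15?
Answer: -45/2 ≈ -22.500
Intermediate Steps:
M(c) = 5 + c + c² (M(c) = (c² + 1*c) + 5 = (c² + c) + 5 = (c + c²) + 5 = 5 + c + c²)
H(j) = (2 + j)/(-3 + j)
(5 + Z)*H(M(-2)) = (5 - 15)*((2 + (5 - 2 + (-2)²))/(-3 + (5 - 2 + (-2)²))) = -10*(2 + (5 - 2 + 4))/(-3 + (5 - 2 + 4)) = -10*(2 + 7)/(-3 + 7) = -10*9/4 = -45/2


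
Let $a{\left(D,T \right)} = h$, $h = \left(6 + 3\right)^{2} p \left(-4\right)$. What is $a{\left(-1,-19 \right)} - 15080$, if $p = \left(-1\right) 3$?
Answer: $-14108$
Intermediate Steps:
$p = -3$
$h = 972$ ($h = \left(6 + 3\right)^{2} \left(-3\right) \left(-4\right) = 9^{2} \left(-3\right) \left(-4\right) = 81 \left(-3\right) \left(-4\right) = \left(-243\right) \left(-4\right) = 972$)
$a{\left(D,T \right)} = 972$
$a{\left(-1,-19 \right)} - 15080 = 972 - 15080 = -14108$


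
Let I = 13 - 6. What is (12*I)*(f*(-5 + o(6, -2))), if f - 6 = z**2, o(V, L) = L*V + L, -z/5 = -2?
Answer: -169176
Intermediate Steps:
z = 10 (z = -5*(-2) = 10)
o(V, L) = L + L*V
I = 7
f = 106 (f = 6 + 10**2 = 6 + 100 = 106)
(12*I)*(f*(-5 + o(6, -2))) = (12*7)*(106*(-5 - 2*(1 + 6))) = 84*(106*(-5 - 2*7)) = 84*(106*(-5 - 14)) = 84*(106*(-19)) = 84*(-2014) = -169176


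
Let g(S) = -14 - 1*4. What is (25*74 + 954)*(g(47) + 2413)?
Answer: 6715580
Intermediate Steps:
g(S) = -18 (g(S) = -14 - 4 = -18)
(25*74 + 954)*(g(47) + 2413) = (25*74 + 954)*(-18 + 2413) = (1850 + 954)*2395 = 2804*2395 = 6715580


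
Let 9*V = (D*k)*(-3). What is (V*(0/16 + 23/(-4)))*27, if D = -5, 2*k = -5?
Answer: 5175/8 ≈ 646.88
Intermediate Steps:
k = -5/2 (k = (½)*(-5) = -5/2 ≈ -2.5000)
V = -25/6 (V = (-5*(-5/2)*(-3))/9 = ((25/2)*(-3))/9 = (⅑)*(-75/2) = -25/6 ≈ -4.1667)
(V*(0/16 + 23/(-4)))*27 = -25*(0/16 + 23/(-4))/6*27 = -25*(0*(1/16) + 23*(-¼))/6*27 = -25*(0 - 23/4)/6*27 = -25/6*(-23/4)*27 = (575/24)*27 = 5175/8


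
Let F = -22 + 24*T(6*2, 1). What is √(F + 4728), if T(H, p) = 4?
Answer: 49*√2 ≈ 69.297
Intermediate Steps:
F = 74 (F = -22 + 24*4 = -22 + 96 = 74)
√(F + 4728) = √(74 + 4728) = √4802 = 49*√2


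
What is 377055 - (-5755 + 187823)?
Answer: 194987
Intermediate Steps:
377055 - (-5755 + 187823) = 377055 - 1*182068 = 377055 - 182068 = 194987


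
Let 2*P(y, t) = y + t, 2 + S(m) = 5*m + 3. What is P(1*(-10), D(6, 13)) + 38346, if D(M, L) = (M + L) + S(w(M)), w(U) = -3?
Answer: 76687/2 ≈ 38344.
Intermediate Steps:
S(m) = 1 + 5*m (S(m) = -2 + (5*m + 3) = -2 + (3 + 5*m) = 1 + 5*m)
D(M, L) = -14 + L + M (D(M, L) = (M + L) + (1 + 5*(-3)) = (L + M) + (1 - 15) = (L + M) - 14 = -14 + L + M)
P(y, t) = t/2 + y/2 (P(y, t) = (y + t)/2 = (t + y)/2 = t/2 + y/2)
P(1*(-10), D(6, 13)) + 38346 = ((-14 + 13 + 6)/2 + (1*(-10))/2) + 38346 = ((½)*5 + (½)*(-10)) + 38346 = (5/2 - 5) + 38346 = -5/2 + 38346 = 76687/2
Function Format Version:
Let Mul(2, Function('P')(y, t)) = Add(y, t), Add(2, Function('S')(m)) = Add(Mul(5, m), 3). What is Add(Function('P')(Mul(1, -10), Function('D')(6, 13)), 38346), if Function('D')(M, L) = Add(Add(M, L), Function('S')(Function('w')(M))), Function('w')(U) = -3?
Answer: Rational(76687, 2) ≈ 38344.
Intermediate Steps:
Function('S')(m) = Add(1, Mul(5, m)) (Function('S')(m) = Add(-2, Add(Mul(5, m), 3)) = Add(-2, Add(3, Mul(5, m))) = Add(1, Mul(5, m)))
Function('D')(M, L) = Add(-14, L, M) (Function('D')(M, L) = Add(Add(M, L), Add(1, Mul(5, -3))) = Add(Add(L, M), Add(1, -15)) = Add(Add(L, M), -14) = Add(-14, L, M))
Function('P')(y, t) = Add(Mul(Rational(1, 2), t), Mul(Rational(1, 2), y)) (Function('P')(y, t) = Mul(Rational(1, 2), Add(y, t)) = Mul(Rational(1, 2), Add(t, y)) = Add(Mul(Rational(1, 2), t), Mul(Rational(1, 2), y)))
Add(Function('P')(Mul(1, -10), Function('D')(6, 13)), 38346) = Add(Add(Mul(Rational(1, 2), Add(-14, 13, 6)), Mul(Rational(1, 2), Mul(1, -10))), 38346) = Add(Add(Mul(Rational(1, 2), 5), Mul(Rational(1, 2), -10)), 38346) = Add(Add(Rational(5, 2), -5), 38346) = Add(Rational(-5, 2), 38346) = Rational(76687, 2)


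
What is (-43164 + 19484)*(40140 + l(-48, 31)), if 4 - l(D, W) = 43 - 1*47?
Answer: -950704640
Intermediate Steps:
l(D, W) = 8 (l(D, W) = 4 - (43 - 1*47) = 4 - (43 - 47) = 4 - 1*(-4) = 4 + 4 = 8)
(-43164 + 19484)*(40140 + l(-48, 31)) = (-43164 + 19484)*(40140 + 8) = -23680*40148 = -950704640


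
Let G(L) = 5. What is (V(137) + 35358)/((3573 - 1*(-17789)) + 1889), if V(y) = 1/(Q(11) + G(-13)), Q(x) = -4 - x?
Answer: 353579/232510 ≈ 1.5207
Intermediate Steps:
V(y) = -1/10 (V(y) = 1/((-4 - 1*11) + 5) = 1/((-4 - 11) + 5) = 1/(-15 + 5) = 1/(-10) = -1/10)
(V(137) + 35358)/((3573 - 1*(-17789)) + 1889) = (-1/10 + 35358)/((3573 - 1*(-17789)) + 1889) = 353579/(10*((3573 + 17789) + 1889)) = 353579/(10*(21362 + 1889)) = (353579/10)/23251 = (353579/10)*(1/23251) = 353579/232510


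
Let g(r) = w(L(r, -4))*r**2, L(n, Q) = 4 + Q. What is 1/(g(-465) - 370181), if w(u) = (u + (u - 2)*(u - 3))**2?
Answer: 1/7413919 ≈ 1.3488e-7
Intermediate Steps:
w(u) = (u + (-3 + u)*(-2 + u))**2 (w(u) = (u + (-2 + u)*(-3 + u))**2 = (u + (-3 + u)*(-2 + u))**2)
g(r) = 36*r**2 (g(r) = (6 + (4 - 4)**2 - 4*(4 - 4))**2*r**2 = (6 + 0**2 - 4*0)**2*r**2 = (6 + 0 + 0)**2*r**2 = 6**2*r**2 = 36*r**2)
1/(g(-465) - 370181) = 1/(36*(-465)**2 - 370181) = 1/(36*216225 - 370181) = 1/(7784100 - 370181) = 1/7413919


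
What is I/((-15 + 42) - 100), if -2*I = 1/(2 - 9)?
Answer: -1/1022 ≈ -0.00097847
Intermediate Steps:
I = 1/14 (I = -1/(2*(2 - 9)) = -1/2/(-7) = -1/2*(-1/7) = 1/14 ≈ 0.071429)
I/((-15 + 42) - 100) = (1/14)/((-15 + 42) - 100) = (1/14)/(27 - 100) = (1/14)/(-73) = -1/73*1/14 = -1/1022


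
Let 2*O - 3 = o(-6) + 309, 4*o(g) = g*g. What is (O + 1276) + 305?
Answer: 3483/2 ≈ 1741.5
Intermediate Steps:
o(g) = g²/4 (o(g) = (g*g)/4 = g²/4)
O = 321/2 (O = 3/2 + ((¼)*(-6)² + 309)/2 = 3/2 + ((¼)*36 + 309)/2 = 3/2 + (9 + 309)/2 = 3/2 + (½)*318 = 3/2 + 159 = 321/2 ≈ 160.50)
(O + 1276) + 305 = (321/2 + 1276) + 305 = 2873/2 + 305 = 3483/2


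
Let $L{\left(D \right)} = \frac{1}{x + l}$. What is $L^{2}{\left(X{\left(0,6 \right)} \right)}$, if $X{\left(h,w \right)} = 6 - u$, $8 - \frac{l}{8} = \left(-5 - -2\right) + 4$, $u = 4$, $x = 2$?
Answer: $\frac{1}{3364} \approx 0.00029727$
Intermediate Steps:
$l = 56$ ($l = 64 - 8 \left(\left(-5 - -2\right) + 4\right) = 64 - 8 \left(\left(-5 + 2\right) + 4\right) = 64 - 8 \left(-3 + 4\right) = 64 - 8 = 56$)
$X{\left(h,w \right)} = 2$ ($X{\left(h,w \right)} = 6 - 4 = 2$)
$L{\left(D \right)} = \frac{1}{58}$ ($L{\left(D \right)} = \frac{1}{2 + 56} = \frac{1}{58}$)
$L^{2}{\left(X{\left(0,6 \right)} \right)} = \left(\frac{1}{58}\right)^{2} = \frac{1}{3364}$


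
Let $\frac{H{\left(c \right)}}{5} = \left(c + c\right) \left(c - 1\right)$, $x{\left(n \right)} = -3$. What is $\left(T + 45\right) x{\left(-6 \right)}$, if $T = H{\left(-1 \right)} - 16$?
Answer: $-147$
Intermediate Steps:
$H{\left(c \right)} = 10 c \left(-1 + c\right)$ ($H{\left(c \right)} = 5 \left(c + c\right) \left(c - 1\right) = 5 \cdot 2 c \left(-1 + c\right) = 10 c \left(-1 + c\right)$)
$T = 4$ ($T = 10 \left(-1\right) \left(-1 - 1\right) - 16 = 10 \left(-1\right) \left(-2\right) - 16 = 20 - 16 = 4$)
$\left(T + 45\right) x{\left(-6 \right)} = \left(4 + 45\right) \left(-3\right) = 49 \left(-3\right) = -147$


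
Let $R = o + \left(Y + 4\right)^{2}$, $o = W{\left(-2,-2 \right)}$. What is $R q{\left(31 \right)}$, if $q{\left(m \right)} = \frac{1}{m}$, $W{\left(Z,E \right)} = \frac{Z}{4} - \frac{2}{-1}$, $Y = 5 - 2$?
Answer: $\frac{101}{62} \approx 1.629$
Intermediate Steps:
$Y = 3$
$W{\left(Z,E \right)} = 2 + \frac{Z}{4}$ ($W{\left(Z,E \right)} = Z \frac{1}{4} - -2 = \frac{Z}{4} + 2 = 2 + \frac{Z}{4}$)
$o = \frac{3}{2}$ ($o = 2 + \frac{1}{4} \left(-2\right) = 2 - \frac{1}{2} = \frac{3}{2} \approx 1.5$)
$R = \frac{101}{2}$ ($R = \frac{3}{2} + \left(3 + 4\right)^{2} = \frac{3}{2} + 7^{2} = \frac{3}{2} + 49 = \frac{101}{2} \approx 50.5$)
$R q{\left(31 \right)} = \frac{101}{2 \cdot 31} = \frac{101}{2} \cdot \frac{1}{31} = \frac{101}{62}$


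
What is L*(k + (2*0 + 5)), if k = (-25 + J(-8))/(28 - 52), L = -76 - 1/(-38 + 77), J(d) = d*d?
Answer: -26685/104 ≈ -256.59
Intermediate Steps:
J(d) = d²
L = -2965/39 (L = -76 - 1/39 = -2965/39 ≈ -76.026)
k = -13/8 (k = (-25 + (-8)²)/(28 - 52) = (-25 + 64)/(-24) = 39*(-1/24) = -13/8 ≈ -1.6250)
L*(k + (2*0 + 5)) = -2965*(-13/8 + (2*0 + 5))/39 = -2965*(-13/8 + (0 + 5))/39 = -2965*(-13/8 + 5)/39 = -2965/39*27/8 = -26685/104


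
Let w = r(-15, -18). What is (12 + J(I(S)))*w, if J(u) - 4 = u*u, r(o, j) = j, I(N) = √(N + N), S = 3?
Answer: -396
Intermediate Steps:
I(N) = √2*√N (I(N) = √(2*N) = √2*√N)
J(u) = 4 + u² (J(u) = 4 + u*u = 4 + u²)
w = -18
(12 + J(I(S)))*w = (12 + (4 + (√2*√3)²))*(-18) = (12 + (4 + (√6)²))*(-18) = (12 + (4 + 6))*(-18) = (12 + 10)*(-18) = 22*(-18) = -396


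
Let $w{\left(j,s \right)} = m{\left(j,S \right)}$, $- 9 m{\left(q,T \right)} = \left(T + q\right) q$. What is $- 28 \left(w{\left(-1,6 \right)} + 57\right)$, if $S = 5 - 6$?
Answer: $- \frac{14308}{9} \approx -1589.8$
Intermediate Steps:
$S = -1$ ($S = 5 - 6 = -1$)
$m{\left(q,T \right)} = - \frac{q \left(T + q\right)}{9}$ ($m{\left(q,T \right)} = - \frac{\left(T + q\right) q}{9} = - \frac{q \left(T + q\right)}{9}$)
$w{\left(j,s \right)} = - \frac{j \left(-1 + j\right)}{9}$
$- 28 \left(w{\left(-1,6 \right)} + 57\right) = - 28 \left(\frac{1}{9} \left(-1\right) \left(1 - -1\right) + 57\right) = - 28 \left(\frac{1}{9} \left(-1\right) \left(1 + 1\right) + 57\right) = - 28 \left(\frac{1}{9} \left(-1\right) 2 + 57\right) = - 28 \left(- \frac{2}{9} + 57\right) = \left(-28\right) \frac{511}{9} = - \frac{14308}{9}$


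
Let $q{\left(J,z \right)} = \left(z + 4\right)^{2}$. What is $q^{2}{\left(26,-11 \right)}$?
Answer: $2401$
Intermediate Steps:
$q{\left(J,z \right)} = \left(4 + z\right)^{2}$
$q^{2}{\left(26,-11 \right)} = \left(\left(4 - 11\right)^{2}\right)^{2} = \left(\left(-7\right)^{2}\right)^{2} = 49^{2} = 2401$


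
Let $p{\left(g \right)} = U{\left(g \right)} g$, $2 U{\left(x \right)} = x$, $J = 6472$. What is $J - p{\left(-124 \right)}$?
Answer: $-1216$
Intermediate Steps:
$U{\left(x \right)} = \frac{x}{2}$
$p{\left(g \right)} = \frac{g^{2}}{2}$ ($p{\left(g \right)} = \frac{g}{2} g = \frac{g^{2}}{2}$)
$J - p{\left(-124 \right)} = 6472 - \frac{\left(-124\right)^{2}}{2} = 6472 - \frac{1}{2} \cdot 15376 = 6472 - 7688 = -1216$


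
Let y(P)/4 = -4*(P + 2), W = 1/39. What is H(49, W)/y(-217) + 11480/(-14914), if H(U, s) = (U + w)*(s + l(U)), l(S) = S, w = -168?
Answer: -308344337/125053890 ≈ -2.4657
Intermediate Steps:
W = 1/39 ≈ 0.025641
H(U, s) = (-168 + U)*(U + s) (H(U, s) = (U - 168)*(s + U) = (-168 + U)*(U + s))
y(P) = -32 - 16*P (y(P) = 4*(-4*(P + 2)) = 4*(-4*(2 + P)) = 4*(-8 - 4*P) = -32 - 16*P)
H(49, W)/y(-217) + 11480/(-14914) = (49**2 - 168*49 - 168*1/39 + 49*(1/39))/(-32 - 16*(-217)) + 11480/(-14914) = (2401 - 8232 - 56/13 + 49/39)/(-32 + 3472) + 11480*(-1/14914) = -227528/39/3440 - 5740/7457 = -227528/39*1/3440 - 5740/7457 = -28441/16770 - 5740/7457 = -308344337/125053890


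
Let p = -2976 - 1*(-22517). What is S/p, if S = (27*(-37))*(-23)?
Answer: 22977/19541 ≈ 1.1758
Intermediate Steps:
S = 22977 (S = -999*(-23) = 22977)
p = 19541 (p = -2976 + 22517 = 19541)
S/p = 22977/19541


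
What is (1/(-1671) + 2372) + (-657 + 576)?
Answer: 3828260/1671 ≈ 2291.0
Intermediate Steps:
(1/(-1671) + 2372) + (-657 + 576) = (-1/1671 + 2372) - 81 = 3963611/1671 - 81 = 3828260/1671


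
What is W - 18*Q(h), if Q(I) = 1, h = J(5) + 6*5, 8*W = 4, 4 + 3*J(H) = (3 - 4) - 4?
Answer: -35/2 ≈ -17.500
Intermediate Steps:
J(H) = -3 (J(H) = -4/3 + ((3 - 4) - 4)/3 = -4/3 + (-1 - 4)/3 = -4/3 + (⅓)*(-5) = -4/3 - 5/3 = -3)
W = ½ (W = (⅛)*4 = ½ ≈ 0.50000)
h = 27 (h = -3 + 6*5 = -3 + 30 = 27)
W - 18*Q(h) = ½ - 18*1 = ½ - 18 = -35/2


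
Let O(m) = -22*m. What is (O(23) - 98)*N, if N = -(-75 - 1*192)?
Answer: -161268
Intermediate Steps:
N = 267 (N = -(-75 - 192) = -1*(-267) = 267)
(O(23) - 98)*N = (-22*23 - 98)*267 = (-506 - 98)*267 = -604*267 = -161268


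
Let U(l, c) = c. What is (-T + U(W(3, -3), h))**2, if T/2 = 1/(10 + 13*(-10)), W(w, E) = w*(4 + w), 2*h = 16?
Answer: 231361/3600 ≈ 64.267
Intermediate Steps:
h = 8 (h = (1/2)*16 = 8)
T = -1/60 (T = 2/(10 + 13*(-10)) = 2/(10 - 130) = 2/(-120) = 2*(-1/120) = -1/60 ≈ -0.016667)
(-T + U(W(3, -3), h))**2 = (-1*(-1/60) + 8)**2 = (1/60 + 8)**2 = (481/60)**2 = 231361/3600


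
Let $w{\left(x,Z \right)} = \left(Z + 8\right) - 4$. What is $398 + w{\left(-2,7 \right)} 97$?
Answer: $1465$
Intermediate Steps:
$w{\left(x,Z \right)} = 4 + Z$ ($w{\left(x,Z \right)} = \left(8 + Z\right) - 4 = 4 + Z$)
$398 + w{\left(-2,7 \right)} 97 = 398 + \left(4 + 7\right) 97 = 398 + 11 \cdot 97 = 398 + 1067 = 1465$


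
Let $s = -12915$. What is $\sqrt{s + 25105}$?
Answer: $\sqrt{12190} \approx 110.41$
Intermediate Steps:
$\sqrt{s + 25105} = \sqrt{-12915 + 25105} = \sqrt{12190}$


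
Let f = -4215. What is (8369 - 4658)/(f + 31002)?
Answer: 1237/8929 ≈ 0.13854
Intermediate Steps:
(8369 - 4658)/(f + 31002) = (8369 - 4658)/(-4215 + 31002) = 3711/26787 = 3711*(1/26787) = 1237/8929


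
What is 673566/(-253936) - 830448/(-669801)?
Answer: -40045756173/28347764456 ≈ -1.4127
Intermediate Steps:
673566/(-253936) - 830448/(-669801) = 673566*(-1/253936) - 830448*(-1/669801) = -336783/126968 + 276816/223267 = -40045756173/28347764456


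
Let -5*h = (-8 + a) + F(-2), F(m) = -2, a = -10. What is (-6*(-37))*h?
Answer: 888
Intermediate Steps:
h = 4 (h = -((-8 - 10) - 2)/5 = -(-18 - 2)/5 = -⅕*(-20) = 4)
(-6*(-37))*h = -6*(-37)*4 = 222*4 = 888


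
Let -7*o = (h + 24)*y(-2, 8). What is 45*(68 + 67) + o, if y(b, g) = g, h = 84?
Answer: 41661/7 ≈ 5951.6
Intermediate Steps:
o = -864/7 (o = -(84 + 24)*8/7 = -108*8/7 = -⅐*864 = -864/7 ≈ -123.43)
45*(68 + 67) + o = 45*(68 + 67) - 864/7 = 45*135 - 864/7 = 6075 - 864/7 = 41661/7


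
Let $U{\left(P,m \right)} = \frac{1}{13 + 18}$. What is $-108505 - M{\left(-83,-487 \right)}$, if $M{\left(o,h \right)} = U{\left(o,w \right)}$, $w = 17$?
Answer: $- \frac{3363656}{31} \approx -1.0851 \cdot 10^{5}$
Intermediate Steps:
$U{\left(P,m \right)} = \frac{1}{31}$
$M{\left(o,h \right)} = \frac{1}{31}$
$-108505 - M{\left(-83,-487 \right)} = -108505 - \frac{1}{31} = - \frac{3363656}{31}$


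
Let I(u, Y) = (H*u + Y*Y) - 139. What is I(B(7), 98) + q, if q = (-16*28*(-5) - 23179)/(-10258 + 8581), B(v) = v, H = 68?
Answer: 16691996/1677 ≈ 9953.5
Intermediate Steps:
I(u, Y) = -139 + Y**2 + 68*u (I(u, Y) = (68*u + Y*Y) - 139 = (68*u + Y**2) - 139 = (Y**2 + 68*u) - 139 = -139 + Y**2 + 68*u)
q = 20939/1677 (q = (-448*(-5) - 23179)/(-1677) = (2240 - 23179)*(-1/1677) = -20939*(-1/1677) = 20939/1677 ≈ 12.486)
I(B(7), 98) + q = (-139 + 98**2 + 68*7) + 20939/1677 = (-139 + 9604 + 476) + 20939/1677 = 9941 + 20939/1677 = 16691996/1677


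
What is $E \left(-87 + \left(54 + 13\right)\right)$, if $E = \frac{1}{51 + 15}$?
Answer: $- \frac{10}{33} \approx -0.30303$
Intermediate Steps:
$E = \frac{1}{66} \approx 0.015152$
$E \left(-87 + \left(54 + 13\right)\right) = \frac{-87 + \left(54 + 13\right)}{66} = \frac{-87 + 67}{66} = \frac{1}{66} \left(-20\right) = - \frac{10}{33}$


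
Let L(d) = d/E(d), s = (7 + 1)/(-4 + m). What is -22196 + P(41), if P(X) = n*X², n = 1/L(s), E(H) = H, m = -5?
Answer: -20515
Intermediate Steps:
s = -8/9 (s = (7 + 1)/(-4 - 5) = 8/(-9) = 8*(-⅑) = -8/9 ≈ -0.88889)
L(d) = 1 (L(d) = d/d = 1)
n = 1 (n = 1/1 = 1)
P(X) = X² (P(X) = 1*X² = X²)
-22196 + P(41) = -22196 + 41² = -22196 + 1681 = -20515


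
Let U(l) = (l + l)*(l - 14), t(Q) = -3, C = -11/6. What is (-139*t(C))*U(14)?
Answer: 0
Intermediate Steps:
C = -11/6 (C = -11*⅙ = -11/6 ≈ -1.8333)
U(l) = 2*l*(-14 + l) (U(l) = (2*l)*(-14 + l) = 2*l*(-14 + l))
(-139*t(C))*U(14) = (-139*(-3))*(2*14*(-14 + 14)) = 417*(2*14*0) = 417*0 = 0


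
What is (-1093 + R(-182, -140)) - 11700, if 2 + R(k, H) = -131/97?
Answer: -1241246/97 ≈ -12796.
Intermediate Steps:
R(k, H) = -325/97 (R(k, H) = -2 - 131/97 = -325/97)
(-1093 + R(-182, -140)) - 11700 = (-1093 - 325/97) - 11700 = -106346/97 - 11700 = -1241246/97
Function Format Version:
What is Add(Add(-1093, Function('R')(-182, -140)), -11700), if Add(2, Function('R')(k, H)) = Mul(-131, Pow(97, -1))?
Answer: Rational(-1241246, 97) ≈ -12796.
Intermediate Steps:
Function('R')(k, H) = Rational(-325, 97) (Function('R')(k, H) = Add(-2, Mul(-131, Pow(97, -1))) = Add(-2, Mul(-131, Rational(1, 97))) = Add(-2, Rational(-131, 97)) = Rational(-325, 97))
Add(Add(-1093, Function('R')(-182, -140)), -11700) = Add(Add(-1093, Rational(-325, 97)), -11700) = Add(Rational(-106346, 97), -11700) = Rational(-1241246, 97)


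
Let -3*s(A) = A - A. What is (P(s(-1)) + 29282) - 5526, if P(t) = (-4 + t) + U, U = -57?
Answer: 23695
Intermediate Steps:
s(A) = 0 (s(A) = -(A - A)/3 = -1/3*0 = 0)
P(t) = -61 + t (P(t) = (-4 + t) - 57 = -61 + t)
(P(s(-1)) + 29282) - 5526 = ((-61 + 0) + 29282) - 5526 = (-61 + 29282) - 5526 = 29221 - 5526 = 23695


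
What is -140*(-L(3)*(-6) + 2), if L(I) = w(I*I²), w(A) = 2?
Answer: -1960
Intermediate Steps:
L(I) = 2
-140*(-L(3)*(-6) + 2) = -140*(-1*2*(-6) + 2) = -140*(-2*(-6) + 2) = -140*(12 + 2) = -140*14 = -1960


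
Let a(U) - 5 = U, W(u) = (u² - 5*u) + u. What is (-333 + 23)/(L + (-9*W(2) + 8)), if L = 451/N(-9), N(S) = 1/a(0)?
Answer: -310/2299 ≈ -0.13484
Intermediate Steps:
W(u) = u² - 4*u
a(U) = 5 + U
N(S) = ⅕ (N(S) = 1/(5 + 0) = 1/5 = ⅕)
L = 2255 (L = 451/(⅕) = 451*5 = 2255)
(-333 + 23)/(L + (-9*W(2) + 8)) = (-333 + 23)/(2255 + (-18*(-4 + 2) + 8)) = -310/(2255 + (-18*(-2) + 8)) = -310/(2255 + (-9*(-4) + 8)) = -310/(2255 + (36 + 8)) = -310/(2255 + 44) = -310/2299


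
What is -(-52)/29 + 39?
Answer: 1183/29 ≈ 40.793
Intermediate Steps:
-(-52)/29 + 39 = -26*(-2/29) + 39 = 52/29 + 39 = 1183/29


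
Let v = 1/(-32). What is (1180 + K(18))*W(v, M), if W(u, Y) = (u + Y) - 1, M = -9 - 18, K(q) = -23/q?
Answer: -6343883/192 ≈ -33041.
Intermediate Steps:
M = -27
v = -1/32 (v = 1*(-1/32) = -1/32 ≈ -0.031250)
W(u, Y) = -1 + Y + u (W(u, Y) = (Y + u) - 1 = -1 + Y + u)
(1180 + K(18))*W(v, M) = (1180 - 23/18)*(-1 - 27 - 1/32) = (1180 - 23*1/18)*(-897/32) = (1180 - 23/18)*(-897/32) = (21217/18)*(-897/32) = -6343883/192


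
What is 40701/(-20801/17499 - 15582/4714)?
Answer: -1678718565243/185362666 ≈ -9056.4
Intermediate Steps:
40701/(-20801/17499 - 15582/4714) = 40701/(-20801*1/17499 - 15582*1/4714) = 40701/(-20801/17499 - 7791/2357) = 40701/(-185362666/41245143) = 40701*(-41245143/185362666) = -1678718565243/185362666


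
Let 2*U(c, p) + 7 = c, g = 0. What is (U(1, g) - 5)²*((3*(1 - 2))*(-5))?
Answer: 960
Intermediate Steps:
U(c, p) = -7/2 + c/2
(U(1, g) - 5)²*((3*(1 - 2))*(-5)) = ((-7/2 + (½)*1) - 5)²*((3*(1 - 2))*(-5)) = ((-7/2 + ½) - 5)²*((3*(-1))*(-5)) = (-3 - 5)²*(-3*(-5)) = (-8)²*15 = 64*15 = 960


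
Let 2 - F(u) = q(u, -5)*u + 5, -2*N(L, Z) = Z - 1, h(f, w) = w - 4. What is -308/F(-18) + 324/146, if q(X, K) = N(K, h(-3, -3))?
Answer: -11306/5037 ≈ -2.2446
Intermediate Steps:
h(f, w) = -4 + w
N(L, Z) = ½ - Z/2 (N(L, Z) = -(Z - 1)/2 = -(-1 + Z)/2 = ½ - Z/2)
q(X, K) = 4 (q(X, K) = ½ - (-4 - 3)/2 = ½ - ½*(-7) = ½ + 7/2 = 4)
F(u) = -3 - 4*u (F(u) = 2 - (4*u + 5) = 2 - (5 + 4*u) = 2 + (-5 - 4*u) = -3 - 4*u)
-308/F(-18) + 324/146 = -308/(-3 - 4*(-18)) + 324/146 = -308/(-3 + 72) + 324*(1/146) = -308/69 + 162/73 = -11306/5037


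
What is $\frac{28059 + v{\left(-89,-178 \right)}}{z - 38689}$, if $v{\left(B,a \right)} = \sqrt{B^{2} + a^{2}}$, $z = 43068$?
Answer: $\frac{28059}{4379} + \frac{89 \sqrt{5}}{4379} \approx 6.4531$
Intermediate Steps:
$\frac{28059 + v{\left(-89,-178 \right)}}{z - 38689} = \frac{28059 + \sqrt{\left(-89\right)^{2} + \left(-178\right)^{2}}}{43068 - 38689} = \frac{28059 + \sqrt{7921 + 31684}}{4379} = \left(28059 + \sqrt{39605}\right) \frac{1}{4379} = \left(28059 + 89 \sqrt{5}\right) \frac{1}{4379} = \frac{28059}{4379} + \frac{89 \sqrt{5}}{4379}$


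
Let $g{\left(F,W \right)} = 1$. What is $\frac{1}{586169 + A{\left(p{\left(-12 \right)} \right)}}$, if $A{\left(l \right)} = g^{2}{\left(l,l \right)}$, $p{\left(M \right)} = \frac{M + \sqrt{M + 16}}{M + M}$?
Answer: $\frac{1}{586170} \approx 1.706 \cdot 10^{-6}$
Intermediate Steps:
$p{\left(M \right)} = \frac{M + \sqrt{16 + M}}{2 M}$
$A{\left(l \right)} = 1$ ($A{\left(l \right)} = 1^{2} = 1$)
$\frac{1}{586169 + A{\left(p{\left(-12 \right)} \right)}} = \frac{1}{586169 + 1} = \frac{1}{586170}$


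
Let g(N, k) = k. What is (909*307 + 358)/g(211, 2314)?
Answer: 279421/2314 ≈ 120.75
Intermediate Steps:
(909*307 + 358)/g(211, 2314) = (909*307 + 358)/2314 = (279063 + 358)*(1/2314) = 279421*(1/2314) = 279421/2314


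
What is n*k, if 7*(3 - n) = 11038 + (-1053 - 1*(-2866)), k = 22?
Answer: -282260/7 ≈ -40323.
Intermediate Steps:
n = -12830/7 (n = 3 - (11038 + (-1053 - 1*(-2866)))/7 = 3 - (11038 + (-1053 + 2866))/7 = 3 - (11038 + 1813)/7 = 3 - 1/7*12851 = 3 - 12851/7 = -12830/7 ≈ -1832.9)
n*k = -12830/7*22 = -282260/7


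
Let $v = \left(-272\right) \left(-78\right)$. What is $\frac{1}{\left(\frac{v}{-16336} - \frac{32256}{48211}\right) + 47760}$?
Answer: $\frac{49223431}{2350814203398} \approx 2.0939 \cdot 10^{-5}$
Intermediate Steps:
$v = 21216$
$\frac{1}{\left(\frac{v}{-16336} - \frac{32256}{48211}\right) + 47760} = \frac{1}{\left(\frac{21216}{-16336} - \frac{32256}{48211}\right) + 47760} = \frac{1}{\left(21216 \left(- \frac{1}{16336}\right) - \frac{32256}{48211}\right) + 47760} = \frac{1}{\left(- \frac{1326}{1021} - \frac{32256}{48211}\right) + 47760} = \frac{1}{- \frac{96861162}{49223431} + 47760} = \frac{1}{\frac{2350814203398}{49223431}} = \frac{49223431}{2350814203398}$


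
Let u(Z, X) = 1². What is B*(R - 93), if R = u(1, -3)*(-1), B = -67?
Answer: 6298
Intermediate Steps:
u(Z, X) = 1
R = -1 (R = 1*(-1) = -1)
B*(R - 93) = -67*(-1 - 93) = -67*(-94) = 6298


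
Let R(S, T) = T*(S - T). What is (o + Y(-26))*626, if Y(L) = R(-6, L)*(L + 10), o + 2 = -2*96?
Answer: 5086876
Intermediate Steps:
o = -194 (o = -2 - 2*96 = -2 - 192 = -194)
Y(L) = L*(-6 - L)*(10 + L) (Y(L) = (L*(-6 - L))*(L + 10) = (L*(-6 - L))*(10 + L) = L*(-6 - L)*(10 + L))
(o + Y(-26))*626 = (-194 - 1*(-26)*(6 - 26)*(10 - 26))*626 = (-194 - 1*(-26)*(-20)*(-16))*626 = (-194 + 8320)*626 = 8126*626 = 5086876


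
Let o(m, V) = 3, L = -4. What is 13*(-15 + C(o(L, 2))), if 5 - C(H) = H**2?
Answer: -247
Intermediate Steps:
C(H) = 5 - H**2
13*(-15 + C(o(L, 2))) = 13*(-15 + (5 - 1*3**2)) = 13*(-15 + (5 - 1*9)) = 13*(-15 + (5 - 9)) = 13*(-15 - 4) = 13*(-19) = -247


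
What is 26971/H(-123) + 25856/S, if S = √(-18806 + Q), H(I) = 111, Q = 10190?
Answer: 26971/111 - 6464*I*√2154/1077 ≈ 242.98 - 278.55*I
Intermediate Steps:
S = 2*I*√2154 (S = √(-18806 + 10190) = √(-8616) = 2*I*√2154 ≈ 92.822*I)
26971/H(-123) + 25856/S = 26971/111 + 25856/((2*I*√2154)) = 26971*(1/111) + 25856*(-I*√2154/4308) = 26971/111 - 6464*I*√2154/1077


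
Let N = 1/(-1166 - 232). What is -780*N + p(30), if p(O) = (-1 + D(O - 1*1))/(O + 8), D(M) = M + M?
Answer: 959/466 ≈ 2.0579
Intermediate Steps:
N = -1/1398 (N = 1/(-1398) = -1/1398 ≈ -0.00071531)
D(M) = 2*M
p(O) = (-3 + 2*O)/(8 + O) (p(O) = (-1 + 2*(O - 1*1))/(O + 8) = (-1 + 2*(O - 1))/(8 + O) = (-1 + 2*(-1 + O))/(8 + O) = (-1 + (-2 + 2*O))/(8 + O) = (-3 + 2*O)/(8 + O))
-780*N + p(30) = -780*(-1/1398) + (-3 + 2*30)/(8 + 30) = 130/233 + (-3 + 60)/38 = 130/233 + (1/38)*57 = 130/233 + 3/2 = 959/466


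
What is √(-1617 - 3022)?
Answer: I*√4639 ≈ 68.11*I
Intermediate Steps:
√(-1617 - 3022) = √(-4639) = I*√4639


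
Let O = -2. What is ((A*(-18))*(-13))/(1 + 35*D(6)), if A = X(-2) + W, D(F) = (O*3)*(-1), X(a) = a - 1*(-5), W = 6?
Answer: 2106/211 ≈ 9.9810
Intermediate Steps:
X(a) = 5 + a (X(a) = a + 5 = 5 + a)
D(F) = 6 (D(F) = -2*3*(-1) = -6*(-1) = 6)
A = 9 (A = (5 - 2) + 6 = 3 + 6 = 9)
((A*(-18))*(-13))/(1 + 35*D(6)) = ((9*(-18))*(-13))/(1 + 35*6) = (-162*(-13))/(1 + 210) = 2106/211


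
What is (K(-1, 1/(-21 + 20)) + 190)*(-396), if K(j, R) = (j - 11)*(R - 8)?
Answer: -118008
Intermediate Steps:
K(j, R) = (-11 + j)*(-8 + R)
(K(-1, 1/(-21 + 20)) + 190)*(-396) = ((88 - 11/(-21 + 20) - 8*(-1) - 1/(-21 + 20)) + 190)*(-396) = ((88 - 11/(-1) + 8 - 1/(-1)) + 190)*(-396) = ((88 - 11*(-1) + 8 - 1*(-1)) + 190)*(-396) = ((88 + 11 + 8 + 1) + 190)*(-396) = (108 + 190)*(-396) = 298*(-396) = -118008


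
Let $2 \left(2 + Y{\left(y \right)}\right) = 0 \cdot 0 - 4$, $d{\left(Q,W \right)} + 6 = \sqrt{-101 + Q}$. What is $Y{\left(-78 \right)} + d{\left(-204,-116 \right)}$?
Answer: $-10 + i \sqrt{305} \approx -10.0 + 17.464 i$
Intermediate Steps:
$d{\left(Q,W \right)} = -6 + \sqrt{-101 + Q}$
$Y{\left(y \right)} = -4$ ($Y{\left(y \right)} = -2 + \frac{0 \cdot 0 - 4}{2} = -2 + \frac{0 - 4}{2} = -2 + \frac{1}{2} \left(-4\right) = -2 - 2 = -4$)
$Y{\left(-78 \right)} + d{\left(-204,-116 \right)} = -4 - \left(6 - \sqrt{-101 - 204}\right) = -4 - \left(6 - \sqrt{-305}\right) = -4 - \left(6 - i \sqrt{305}\right) = -10 + i \sqrt{305}$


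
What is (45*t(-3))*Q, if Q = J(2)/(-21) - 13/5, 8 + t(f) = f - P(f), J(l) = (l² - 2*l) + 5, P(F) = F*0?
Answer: 9834/7 ≈ 1404.9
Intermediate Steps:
P(F) = 0
J(l) = 5 + l² - 2*l
t(f) = -8 + f (t(f) = -8 + (f - 1*0) = -8 + (f + 0) = -8 + f)
Q = -298/105 (Q = (5 + 2² - 2*2)/(-21) - 13/5 = (5 + 4 - 4)*(-1/21) - 13*⅕ = 5*(-1/21) - 13/5 = -5/21 - 13/5 = -298/105 ≈ -2.8381)
(45*t(-3))*Q = (45*(-8 - 3))*(-298/105) = (45*(-11))*(-298/105) = -495*(-298/105) = 9834/7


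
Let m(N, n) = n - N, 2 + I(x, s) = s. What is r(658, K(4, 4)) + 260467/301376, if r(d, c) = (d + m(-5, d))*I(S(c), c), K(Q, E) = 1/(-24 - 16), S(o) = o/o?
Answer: -4029639337/1506880 ≈ -2674.2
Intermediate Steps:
S(o) = 1
K(Q, E) = -1/40 (K(Q, E) = 1/(-40) = -1/40)
I(x, s) = -2 + s
r(d, c) = (-2 + c)*(5 + 2*d) (r(d, c) = (d + (d - 1*(-5)))*(-2 + c) = (d + (d + 5))*(-2 + c) = (d + (5 + d))*(-2 + c) = (5 + 2*d)*(-2 + c) = (-2 + c)*(5 + 2*d))
r(658, K(4, 4)) + 260467/301376 = (-2 - 1/40)*(5 + 2*658) + 260467/301376 = -81*(5 + 1316)/40 + 260467*(1/301376) = -81/40*1321 + 260467/301376 = -107001/40 + 260467/301376 = -4029639337/1506880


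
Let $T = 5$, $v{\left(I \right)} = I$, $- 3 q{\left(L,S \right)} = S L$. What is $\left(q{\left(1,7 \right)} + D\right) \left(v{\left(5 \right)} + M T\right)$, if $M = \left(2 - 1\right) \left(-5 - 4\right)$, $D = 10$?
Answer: $- \frac{920}{3} \approx -306.67$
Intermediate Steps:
$q{\left(L,S \right)} = - \frac{L S}{3}$ ($q{\left(L,S \right)} = - \frac{S L}{3} = - \frac{L S}{3}$)
$M = -9$ ($M = 1 \left(-5 - 4\right) = 1 \left(-9\right) = -9$)
$\left(q{\left(1,7 \right)} + D\right) \left(v{\left(5 \right)} + M T\right) = \left(\left(- \frac{1}{3}\right) 1 \cdot 7 + 10\right) \left(5 - 45\right) = \left(- \frac{7}{3} + 10\right) \left(5 - 45\right) = \frac{23}{3} \left(-40\right) = - \frac{920}{3}$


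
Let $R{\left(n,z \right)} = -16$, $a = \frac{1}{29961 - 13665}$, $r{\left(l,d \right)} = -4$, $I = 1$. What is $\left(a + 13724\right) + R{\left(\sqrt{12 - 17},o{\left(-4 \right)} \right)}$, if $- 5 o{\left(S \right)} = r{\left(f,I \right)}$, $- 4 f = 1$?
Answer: $\frac{223385569}{16296} \approx 13708.0$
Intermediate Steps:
$f = - \frac{1}{4}$ ($f = \left(- \frac{1}{4}\right) 1 = - \frac{1}{4} \approx -0.25$)
$o{\left(S \right)} = \frac{4}{5}$ ($o{\left(S \right)} = \left(- \frac{1}{5}\right) \left(-4\right) = \frac{4}{5}$)
$a = \frac{1}{16296} \approx 6.1365 \cdot 10^{-5}$
$\left(a + 13724\right) + R{\left(\sqrt{12 - 17},o{\left(-4 \right)} \right)} = \left(\frac{1}{16296} + 13724\right) - 16 = \frac{223646305}{16296} - 16 = \frac{223385569}{16296}$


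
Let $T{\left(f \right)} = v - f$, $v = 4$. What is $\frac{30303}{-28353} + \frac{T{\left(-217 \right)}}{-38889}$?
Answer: $- \frac{30377420}{28272303} \approx -1.0745$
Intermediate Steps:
$T{\left(f \right)} = 4 - f$
$\frac{30303}{-28353} + \frac{T{\left(-217 \right)}}{-38889} = \frac{30303}{-28353} + \frac{4 - -217}{-38889} = 30303 \left(- \frac{1}{28353}\right) + \left(4 + 217\right) \left(- \frac{1}{38889}\right) = - \frac{777}{727} + 221 \left(- \frac{1}{38889}\right) = - \frac{777}{727} - \frac{221}{38889} = - \frac{30377420}{28272303}$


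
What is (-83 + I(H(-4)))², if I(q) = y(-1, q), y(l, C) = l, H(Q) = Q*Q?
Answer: 7056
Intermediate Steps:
H(Q) = Q²
I(q) = -1
(-83 + I(H(-4)))² = (-83 - 1)² = (-84)² = 7056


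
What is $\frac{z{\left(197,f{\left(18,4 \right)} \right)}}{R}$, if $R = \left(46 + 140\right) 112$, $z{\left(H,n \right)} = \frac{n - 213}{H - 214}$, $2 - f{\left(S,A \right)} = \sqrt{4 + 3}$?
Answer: $\frac{211}{354144} + \frac{\sqrt{7}}{354144} \approx 0.00060327$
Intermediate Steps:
$f{\left(S,A \right)} = 2 - \sqrt{7}$ ($f{\left(S,A \right)} = 2 - \sqrt{4 + 3} = 2 - \sqrt{7}$)
$z{\left(H,n \right)} = \frac{-213 + n}{-214 + H}$
$R = 20832$ ($R = 186 \cdot 112 = 20832$)
$\frac{z{\left(197,f{\left(18,4 \right)} \right)}}{R} = \frac{\frac{1}{-214 + 197} \left(-213 + \left(2 - \sqrt{7}\right)\right)}{20832} = \frac{-211 - \sqrt{7}}{-17} \cdot \frac{1}{20832} = - \frac{-211 - \sqrt{7}}{17} \cdot \frac{1}{20832} = \left(\frac{211}{17} + \frac{\sqrt{7}}{17}\right) \frac{1}{20832} = \frac{211}{354144} + \frac{\sqrt{7}}{354144}$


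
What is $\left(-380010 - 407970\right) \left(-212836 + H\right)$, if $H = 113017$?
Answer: $78655375620$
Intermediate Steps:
$\left(-380010 - 407970\right) \left(-212836 + H\right) = \left(-380010 - 407970\right) \left(-212836 + 113017\right) = \left(-787980\right) \left(-99819\right) = 78655375620$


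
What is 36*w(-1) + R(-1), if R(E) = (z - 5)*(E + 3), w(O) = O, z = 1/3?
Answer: -136/3 ≈ -45.333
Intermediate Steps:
z = ⅓ ≈ 0.33333
R(E) = -14 - 14*E/3 (R(E) = (⅓ - 5)*(E + 3) = -14*(3 + E)/3 = -14 - 14*E/3)
36*w(-1) + R(-1) = 36*(-1) + (-14 - 14/3*(-1)) = -36 + (-14 + 14/3) = -36 - 28/3 = -136/3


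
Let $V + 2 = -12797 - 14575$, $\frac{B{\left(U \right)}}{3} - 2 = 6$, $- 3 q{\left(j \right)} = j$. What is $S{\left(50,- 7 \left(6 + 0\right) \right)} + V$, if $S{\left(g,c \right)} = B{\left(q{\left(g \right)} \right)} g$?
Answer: $-26174$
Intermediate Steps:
$q{\left(j \right)} = - \frac{j}{3}$
$B{\left(U \right)} = 24$ ($B{\left(U \right)} = 6 + 3 \cdot 6 = 6 + 18 = 24$)
$S{\left(g,c \right)} = 24 g$
$V = -27374$ ($V = -2 - 27372 = -27374$)
$S{\left(50,- 7 \left(6 + 0\right) \right)} + V = 24 \cdot 50 - 27374 = 1200 - 27374 = -26174$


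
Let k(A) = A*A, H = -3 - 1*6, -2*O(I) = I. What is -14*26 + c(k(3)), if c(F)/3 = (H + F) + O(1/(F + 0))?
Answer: -2185/6 ≈ -364.17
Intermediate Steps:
O(I) = -I/2
H = -9 (H = -3 - 6 = -9)
k(A) = A²
c(F) = -27 + 3*F - 3/(2*F) (c(F) = 3*((-9 + F) - 1/(2*(F + 0))) = 3*((-9 + F) - 1/(2*F)) = 3*(-9 + F - 1/(2*F)) = -27 + 3*F - 3/(2*F))
-14*26 + c(k(3)) = -14*26 + (-27 + 3*3² - 3/(2*(3²))) = -364 + (-27 + 3*9 - 3/2/9) = -364 + (-27 + 27 - 3/2*⅑) = -364 + (-27 + 27 - ⅙) = -364 - ⅙ = -2185/6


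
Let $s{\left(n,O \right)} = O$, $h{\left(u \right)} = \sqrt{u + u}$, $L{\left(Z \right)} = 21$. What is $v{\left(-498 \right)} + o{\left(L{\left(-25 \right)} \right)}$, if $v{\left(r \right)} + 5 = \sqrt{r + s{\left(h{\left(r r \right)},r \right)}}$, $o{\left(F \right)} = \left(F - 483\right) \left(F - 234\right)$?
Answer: $98401 + 2 i \sqrt{249} \approx 98401.0 + 31.559 i$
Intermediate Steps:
$o{\left(F \right)} = \left(-483 + F\right) \left(-234 + F\right)$
$h{\left(u \right)} = \sqrt{2} \sqrt{u}$ ($h{\left(u \right)} = \sqrt{2 u} = \sqrt{2} \sqrt{u}$)
$v{\left(r \right)} = -5 + \sqrt{2} \sqrt{r}$ ($v{\left(r \right)} = -5 + \sqrt{r + r} = -5 + \sqrt{2 r} = -5 + \sqrt{2} \sqrt{r}$)
$v{\left(-498 \right)} + o{\left(L{\left(-25 \right)} \right)} = \left(-5 + \sqrt{2} \sqrt{-498}\right) + \left(113022 + 21^{2} - 15057\right) = \left(-5 + \sqrt{2} i \sqrt{498}\right) + \left(113022 + 441 - 15057\right) = \left(-5 + 2 i \sqrt{249}\right) + 98406 = 98401 + 2 i \sqrt{249}$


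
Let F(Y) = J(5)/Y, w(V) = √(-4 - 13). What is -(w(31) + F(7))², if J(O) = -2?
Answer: 829/49 + 4*I*√17/7 ≈ 16.918 + 2.3561*I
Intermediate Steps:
w(V) = I*√17 (w(V) = √(-17) = I*√17)
F(Y) = -2/Y
-(w(31) + F(7))² = -(I*√17 - 2/7)² = -(-2/7 + I*√17)²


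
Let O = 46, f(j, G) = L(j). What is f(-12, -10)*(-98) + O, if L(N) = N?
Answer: 1222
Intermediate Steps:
f(j, G) = j
f(-12, -10)*(-98) + O = -12*(-98) + 46 = 1176 + 46 = 1222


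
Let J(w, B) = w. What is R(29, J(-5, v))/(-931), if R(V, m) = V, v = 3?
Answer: -29/931 ≈ -0.031149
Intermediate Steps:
R(29, J(-5, v))/(-931) = 29/(-931) = 29*(-1/931) = -29/931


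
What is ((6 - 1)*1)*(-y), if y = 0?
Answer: 0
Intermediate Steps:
((6 - 1)*1)*(-y) = ((6 - 1)*1)*(-1*0) = (5*1)*0 = 5*0 = 0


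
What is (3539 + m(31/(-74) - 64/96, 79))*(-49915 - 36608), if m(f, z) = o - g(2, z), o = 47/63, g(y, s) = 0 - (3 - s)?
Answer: -6293567656/21 ≈ -2.9969e+8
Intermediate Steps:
g(y, s) = -3 + s (g(y, s) = 0 + (-3 + s) = -3 + s)
o = 47/63 (o = 47*(1/63) = 47/63 ≈ 0.74603)
m(f, z) = 236/63 - z (m(f, z) = 47/63 - (-3 + z) = 47/63 + (3 - z) = 236/63 - z)
(3539 + m(31/(-74) - 64/96, 79))*(-49915 - 36608) = (3539 + (236/63 - 1*79))*(-49915 - 36608) = (3539 + (236/63 - 79))*(-86523) = (3539 - 4741/63)*(-86523) = (218216/63)*(-86523) = -6293567656/21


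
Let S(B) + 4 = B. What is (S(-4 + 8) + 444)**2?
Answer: 197136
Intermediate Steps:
S(B) = -4 + B
(S(-4 + 8) + 444)**2 = ((-4 + (-4 + 8)) + 444)**2 = ((-4 + 4) + 444)**2 = (0 + 444)**2 = 444**2 = 197136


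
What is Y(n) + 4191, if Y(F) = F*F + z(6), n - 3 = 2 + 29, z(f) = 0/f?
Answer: 5347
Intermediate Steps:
z(f) = 0
n = 34 (n = 3 + (2 + 29) = 3 + 31 = 34)
Y(F) = F**2 (Y(F) = F*F + 0 = F**2 + 0 = F**2)
Y(n) + 4191 = 34**2 + 4191 = 1156 + 4191 = 5347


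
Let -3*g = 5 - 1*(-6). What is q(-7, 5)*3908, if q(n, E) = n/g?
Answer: 82068/11 ≈ 7460.7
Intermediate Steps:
g = -11/3 (g = -(5 - 1*(-6))/3 = -(5 + 6)/3 = -⅓*11 = -11/3 ≈ -3.6667)
q(n, E) = -3*n/11 (q(n, E) = n/(-11/3) = n*(-3/11) = -3*n/11)
q(-7, 5)*3908 = -3/11*(-7)*3908 = (21/11)*3908 = 82068/11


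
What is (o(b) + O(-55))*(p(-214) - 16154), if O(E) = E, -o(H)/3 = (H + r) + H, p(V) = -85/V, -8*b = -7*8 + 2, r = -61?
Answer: -604952425/428 ≈ -1.4134e+6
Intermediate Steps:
b = 27/4 (b = -(-7*8 + 2)/8 = -(-56 + 2)/8 = -1/8*(-54) = 27/4 ≈ 6.7500)
o(H) = 183 - 6*H (o(H) = -3*((H - 61) + H) = -3*((-61 + H) + H) = -3*(-61 + 2*H) = 183 - 6*H)
(o(b) + O(-55))*(p(-214) - 16154) = ((183 - 6*27/4) - 55)*(-85/(-214) - 16154) = ((183 - 81/2) - 55)*(-85*(-1/214) - 16154) = (285/2 - 55)*(85/214 - 16154) = (175/2)*(-3456871/214) = -604952425/428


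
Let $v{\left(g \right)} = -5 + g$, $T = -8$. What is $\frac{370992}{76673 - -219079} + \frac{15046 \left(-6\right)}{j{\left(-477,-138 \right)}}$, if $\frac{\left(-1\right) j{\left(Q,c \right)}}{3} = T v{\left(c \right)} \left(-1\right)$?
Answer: $- \frac{88284941}{3524378} \approx -25.05$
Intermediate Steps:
$j{\left(Q,c \right)} = 120 - 24 c$ ($j{\left(Q,c \right)} = - 3 - 8 \left(-5 + c\right) \left(-1\right) = - 3 \left(40 - 8 c\right) \left(-1\right) = - 3 \left(-40 + 8 c\right) = 120 - 24 c$)
$\frac{370992}{76673 - -219079} + \frac{15046 \left(-6\right)}{j{\left(-477,-138 \right)}} = \frac{370992}{76673 - -219079} + \frac{15046 \left(-6\right)}{120 - -3312} = \frac{370992}{76673 + 219079} - \frac{90276}{120 + 3312} = \frac{370992}{295752} - \frac{90276}{3432} = 370992 \cdot \frac{1}{295752} - \frac{7523}{286} = \frac{15458}{12323} - \frac{7523}{286} = - \frac{88284941}{3524378}$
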